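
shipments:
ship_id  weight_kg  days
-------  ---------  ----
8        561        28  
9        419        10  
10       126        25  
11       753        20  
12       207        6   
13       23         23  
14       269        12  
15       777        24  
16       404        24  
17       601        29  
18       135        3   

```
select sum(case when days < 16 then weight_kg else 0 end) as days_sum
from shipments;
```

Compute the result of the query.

1030

ship_id=8: ✗
ship_id=9: ✓ → 419
ship_id=10: ✗
ship_id=11: ✗
ship_id=12: ✓ → 207
ship_id=13: ✗
ship_id=14: ✓ → 269
ship_id=15: ✗
ship_id=16: ✗
ship_id=17: ✗
ship_id=18: ✓ → 135
days_sum = 419 + 207 + 269 + 135 = 1030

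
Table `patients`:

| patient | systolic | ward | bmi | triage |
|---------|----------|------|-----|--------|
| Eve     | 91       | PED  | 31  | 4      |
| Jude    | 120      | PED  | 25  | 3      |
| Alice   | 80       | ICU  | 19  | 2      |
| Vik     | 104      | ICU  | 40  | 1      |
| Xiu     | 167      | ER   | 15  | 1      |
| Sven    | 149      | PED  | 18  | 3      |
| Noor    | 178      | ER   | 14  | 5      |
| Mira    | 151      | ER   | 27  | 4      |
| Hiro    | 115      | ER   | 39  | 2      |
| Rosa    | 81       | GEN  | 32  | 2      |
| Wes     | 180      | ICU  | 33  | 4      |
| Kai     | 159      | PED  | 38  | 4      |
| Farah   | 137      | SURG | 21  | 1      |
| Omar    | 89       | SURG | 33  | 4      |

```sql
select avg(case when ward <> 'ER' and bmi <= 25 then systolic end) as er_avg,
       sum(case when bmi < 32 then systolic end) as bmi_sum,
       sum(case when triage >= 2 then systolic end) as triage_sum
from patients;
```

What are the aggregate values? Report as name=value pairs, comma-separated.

[er_avg: ward <> 'ER' and bmi <= 25]
patient=Eve: ✗
patient=Jude: ✓ → 120
patient=Alice: ✓ → 80
patient=Vik: ✗
patient=Xiu: ✗
patient=Sven: ✓ → 149
patient=Noor: ✗
patient=Mira: ✗
patient=Hiro: ✗
patient=Rosa: ✗
patient=Wes: ✗
patient=Kai: ✗
patient=Farah: ✓ → 137
patient=Omar: ✗
er_avg = (120 + 80 + 149 + 137) / 4 = 121.5
—
[bmi_sum: bmi < 32]
patient=Eve: ✓ → 91
patient=Jude: ✓ → 120
patient=Alice: ✓ → 80
patient=Vik: ✗
patient=Xiu: ✓ → 167
patient=Sven: ✓ → 149
patient=Noor: ✓ → 178
patient=Mira: ✓ → 151
patient=Hiro: ✗
patient=Rosa: ✗
patient=Wes: ✗
patient=Kai: ✗
patient=Farah: ✓ → 137
patient=Omar: ✗
bmi_sum = 91 + 120 + 80 + 167 + 149 + 178 + 151 + 137 = 1073
—
[triage_sum: triage >= 2]
patient=Eve: ✓ → 91
patient=Jude: ✓ → 120
patient=Alice: ✓ → 80
patient=Vik: ✗
patient=Xiu: ✗
patient=Sven: ✓ → 149
patient=Noor: ✓ → 178
patient=Mira: ✓ → 151
patient=Hiro: ✓ → 115
patient=Rosa: ✓ → 81
patient=Wes: ✓ → 180
patient=Kai: ✓ → 159
patient=Farah: ✗
patient=Omar: ✓ → 89
triage_sum = 91 + 120 + 80 + 149 + 178 + 151 + 115 + 81 + 180 + 159 + 89 = 1393

er_avg=121.5, bmi_sum=1073, triage_sum=1393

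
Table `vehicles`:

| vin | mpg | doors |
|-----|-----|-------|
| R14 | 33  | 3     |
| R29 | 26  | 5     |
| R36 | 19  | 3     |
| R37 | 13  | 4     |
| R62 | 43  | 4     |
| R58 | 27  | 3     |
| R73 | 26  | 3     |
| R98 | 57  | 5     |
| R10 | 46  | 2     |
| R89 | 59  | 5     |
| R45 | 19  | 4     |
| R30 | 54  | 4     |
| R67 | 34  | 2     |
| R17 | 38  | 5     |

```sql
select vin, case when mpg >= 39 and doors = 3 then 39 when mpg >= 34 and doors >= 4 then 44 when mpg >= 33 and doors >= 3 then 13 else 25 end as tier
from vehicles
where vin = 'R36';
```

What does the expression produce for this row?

25

vin = R36: mpg=19, doors=3.
mpg >= 39 and doors = 3 → false
mpg >= 34 and doors >= 4 → false
mpg >= 33 and doors >= 3 → false
No prior WHEN matched → ELSE → 25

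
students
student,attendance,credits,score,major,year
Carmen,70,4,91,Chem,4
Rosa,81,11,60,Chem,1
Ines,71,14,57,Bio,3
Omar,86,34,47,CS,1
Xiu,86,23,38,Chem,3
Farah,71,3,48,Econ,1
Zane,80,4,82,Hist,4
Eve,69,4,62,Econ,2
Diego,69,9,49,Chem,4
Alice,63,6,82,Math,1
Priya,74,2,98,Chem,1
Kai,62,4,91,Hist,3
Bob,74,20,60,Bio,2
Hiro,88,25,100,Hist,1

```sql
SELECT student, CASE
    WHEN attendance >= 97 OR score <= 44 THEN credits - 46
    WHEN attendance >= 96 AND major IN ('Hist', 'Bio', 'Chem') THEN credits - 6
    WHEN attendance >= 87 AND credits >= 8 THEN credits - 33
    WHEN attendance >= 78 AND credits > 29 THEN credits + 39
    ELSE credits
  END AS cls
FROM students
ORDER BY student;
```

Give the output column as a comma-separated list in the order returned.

student=Alice: ELSE → 6
student=Bob: ELSE → 20
student=Carmen: ELSE → 4
student=Diego: ELSE → 9
student=Eve: ELSE → 4
student=Farah: ELSE → 3
student=Hiro: attendance >= 87 AND credits >= 8 → -8
student=Ines: ELSE → 14
student=Kai: ELSE → 4
student=Omar: attendance >= 78 AND credits > 29 → 73
student=Priya: ELSE → 2
student=Rosa: ELSE → 11
student=Xiu: attendance >= 97 OR score <= 44 → -23
student=Zane: ELSE → 4

6, 20, 4, 9, 4, 3, -8, 14, 4, 73, 2, 11, -23, 4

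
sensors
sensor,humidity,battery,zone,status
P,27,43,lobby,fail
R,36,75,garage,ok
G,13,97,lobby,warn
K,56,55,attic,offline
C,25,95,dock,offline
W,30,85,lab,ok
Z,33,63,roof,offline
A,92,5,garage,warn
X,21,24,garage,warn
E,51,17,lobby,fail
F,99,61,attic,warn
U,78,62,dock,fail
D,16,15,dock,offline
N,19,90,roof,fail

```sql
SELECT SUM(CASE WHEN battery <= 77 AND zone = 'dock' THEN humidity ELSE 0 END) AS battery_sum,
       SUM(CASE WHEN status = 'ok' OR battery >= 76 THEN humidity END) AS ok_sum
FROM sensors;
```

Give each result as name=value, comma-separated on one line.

[battery_sum: battery <= 77 AND zone = 'dock']
sensor=P: ✗
sensor=R: ✗
sensor=G: ✗
sensor=K: ✗
sensor=C: ✗
sensor=W: ✗
sensor=Z: ✗
sensor=A: ✗
sensor=X: ✗
sensor=E: ✗
sensor=F: ✗
sensor=U: ✓ → 78
sensor=D: ✓ → 16
sensor=N: ✗
battery_sum = 78 + 16 = 94
—
[ok_sum: status = 'ok' OR battery >= 76]
sensor=P: ✗
sensor=R: ✓ → 36
sensor=G: ✓ → 13
sensor=K: ✗
sensor=C: ✓ → 25
sensor=W: ✓ → 30
sensor=Z: ✗
sensor=A: ✗
sensor=X: ✗
sensor=E: ✗
sensor=F: ✗
sensor=U: ✗
sensor=D: ✗
sensor=N: ✓ → 19
ok_sum = 36 + 13 + 25 + 30 + 19 = 123

battery_sum=94, ok_sum=123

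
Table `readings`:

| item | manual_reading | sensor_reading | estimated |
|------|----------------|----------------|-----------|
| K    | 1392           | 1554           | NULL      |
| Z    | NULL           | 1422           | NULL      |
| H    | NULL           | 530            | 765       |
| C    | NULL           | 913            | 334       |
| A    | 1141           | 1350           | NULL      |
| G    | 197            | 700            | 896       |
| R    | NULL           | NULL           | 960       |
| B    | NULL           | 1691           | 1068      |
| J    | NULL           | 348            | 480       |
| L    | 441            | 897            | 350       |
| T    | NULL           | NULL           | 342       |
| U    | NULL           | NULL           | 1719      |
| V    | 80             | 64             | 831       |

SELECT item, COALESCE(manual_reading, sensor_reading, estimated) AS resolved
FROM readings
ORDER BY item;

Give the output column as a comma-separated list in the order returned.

1141, 1691, 913, 197, 530, 348, 1392, 441, 960, 342, 1719, 80, 1422

item=A: manual_reading=1141 → 1141
item=B: manual_reading=NULL, sensor_reading=1691 → 1691
item=C: manual_reading=NULL, sensor_reading=913 → 913
item=G: manual_reading=197 → 197
item=H: manual_reading=NULL, sensor_reading=530 → 530
item=J: manual_reading=NULL, sensor_reading=348 → 348
item=K: manual_reading=1392 → 1392
item=L: manual_reading=441 → 441
item=R: manual_reading=NULL, sensor_reading=NULL, estimated=960 → 960
item=T: manual_reading=NULL, sensor_reading=NULL, estimated=342 → 342
item=U: manual_reading=NULL, sensor_reading=NULL, estimated=1719 → 1719
item=V: manual_reading=80 → 80
item=Z: manual_reading=NULL, sensor_reading=1422 → 1422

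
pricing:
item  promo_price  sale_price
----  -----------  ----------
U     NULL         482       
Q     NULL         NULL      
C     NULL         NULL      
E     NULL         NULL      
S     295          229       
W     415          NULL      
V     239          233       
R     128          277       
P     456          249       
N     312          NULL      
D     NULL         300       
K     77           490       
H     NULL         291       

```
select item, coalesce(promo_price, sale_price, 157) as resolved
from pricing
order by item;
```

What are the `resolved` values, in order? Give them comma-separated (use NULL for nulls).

157, 300, 157, 291, 77, 312, 456, 157, 128, 295, 482, 239, 415

item=C: promo_price=NULL, sale_price=NULL, → literal 157 → 157
item=D: promo_price=NULL, sale_price=300 → 300
item=E: promo_price=NULL, sale_price=NULL, → literal 157 → 157
item=H: promo_price=NULL, sale_price=291 → 291
item=K: promo_price=77 → 77
item=N: promo_price=312 → 312
item=P: promo_price=456 → 456
item=Q: promo_price=NULL, sale_price=NULL, → literal 157 → 157
item=R: promo_price=128 → 128
item=S: promo_price=295 → 295
item=U: promo_price=NULL, sale_price=482 → 482
item=V: promo_price=239 → 239
item=W: promo_price=415 → 415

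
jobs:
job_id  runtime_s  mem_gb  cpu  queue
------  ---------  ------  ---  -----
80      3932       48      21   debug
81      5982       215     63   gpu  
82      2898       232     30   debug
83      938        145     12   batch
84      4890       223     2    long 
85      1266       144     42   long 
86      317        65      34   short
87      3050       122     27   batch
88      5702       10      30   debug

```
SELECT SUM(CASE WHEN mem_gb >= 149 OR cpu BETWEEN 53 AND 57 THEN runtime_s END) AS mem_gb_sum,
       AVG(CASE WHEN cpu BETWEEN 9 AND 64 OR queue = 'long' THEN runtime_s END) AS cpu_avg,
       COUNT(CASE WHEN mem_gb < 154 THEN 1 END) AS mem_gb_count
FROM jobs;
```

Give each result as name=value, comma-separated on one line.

[mem_gb_sum: mem_gb >= 149 OR cpu BETWEEN 53 AND 57]
job_id=80: ✗
job_id=81: ✓ → 5982
job_id=82: ✓ → 2898
job_id=83: ✗
job_id=84: ✓ → 4890
job_id=85: ✗
job_id=86: ✗
job_id=87: ✗
job_id=88: ✗
mem_gb_sum = 5982 + 2898 + 4890 = 13770
—
[cpu_avg: cpu BETWEEN 9 AND 64 OR queue = 'long']
job_id=80: ✓ → 3932
job_id=81: ✓ → 5982
job_id=82: ✓ → 2898
job_id=83: ✓ → 938
job_id=84: ✓ → 4890
job_id=85: ✓ → 1266
job_id=86: ✓ → 317
job_id=87: ✓ → 3050
job_id=88: ✓ → 5702
cpu_avg = (3932 + 5982 + 2898 + 938 + 4890 + 1266 + 317 + 3050 + 5702) / 9 = 3219.4444444444
—
[mem_gb_count: mem_gb < 154]
job_id=80: ✓ → 1
job_id=81: ✗
job_id=82: ✗
job_id=83: ✓ → 1
job_id=84: ✗
job_id=85: ✓ → 1
job_id=86: ✓ → 1
job_id=87: ✓ → 1
job_id=88: ✓ → 1
mem_gb_count = COUNT(1, 1, 1, 1, 1, 1) = 6

mem_gb_sum=13770, cpu_avg=3219.4444444444, mem_gb_count=6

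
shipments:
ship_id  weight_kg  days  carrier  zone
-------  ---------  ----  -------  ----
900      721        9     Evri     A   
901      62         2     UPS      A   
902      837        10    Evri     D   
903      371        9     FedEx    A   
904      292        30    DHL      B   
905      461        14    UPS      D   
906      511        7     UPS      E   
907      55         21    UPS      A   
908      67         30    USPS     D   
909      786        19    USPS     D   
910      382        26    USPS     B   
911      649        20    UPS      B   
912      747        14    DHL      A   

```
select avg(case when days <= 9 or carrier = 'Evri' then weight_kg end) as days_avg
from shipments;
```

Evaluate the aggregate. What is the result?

ship_id=900: ✓ → 721
ship_id=901: ✓ → 62
ship_id=902: ✓ → 837
ship_id=903: ✓ → 371
ship_id=904: ✗
ship_id=905: ✗
ship_id=906: ✓ → 511
ship_id=907: ✗
ship_id=908: ✗
ship_id=909: ✗
ship_id=910: ✗
ship_id=911: ✗
ship_id=912: ✗
days_avg = (721 + 62 + 837 + 371 + 511) / 5 = 500.4

500.4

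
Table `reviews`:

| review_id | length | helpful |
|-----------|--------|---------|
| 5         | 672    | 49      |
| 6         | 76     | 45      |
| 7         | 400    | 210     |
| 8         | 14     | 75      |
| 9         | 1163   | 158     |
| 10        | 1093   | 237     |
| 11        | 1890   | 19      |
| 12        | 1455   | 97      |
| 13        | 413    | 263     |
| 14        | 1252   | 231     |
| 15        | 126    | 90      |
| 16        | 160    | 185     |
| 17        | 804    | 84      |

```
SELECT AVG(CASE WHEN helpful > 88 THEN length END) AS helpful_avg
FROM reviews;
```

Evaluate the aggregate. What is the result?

757.75

review_id=5: ✗
review_id=6: ✗
review_id=7: ✓ → 400
review_id=8: ✗
review_id=9: ✓ → 1163
review_id=10: ✓ → 1093
review_id=11: ✗
review_id=12: ✓ → 1455
review_id=13: ✓ → 413
review_id=14: ✓ → 1252
review_id=15: ✓ → 126
review_id=16: ✓ → 160
review_id=17: ✗
helpful_avg = (400 + 1163 + 1093 + 1455 + 413 + 1252 + 126 + 160) / 8 = 757.75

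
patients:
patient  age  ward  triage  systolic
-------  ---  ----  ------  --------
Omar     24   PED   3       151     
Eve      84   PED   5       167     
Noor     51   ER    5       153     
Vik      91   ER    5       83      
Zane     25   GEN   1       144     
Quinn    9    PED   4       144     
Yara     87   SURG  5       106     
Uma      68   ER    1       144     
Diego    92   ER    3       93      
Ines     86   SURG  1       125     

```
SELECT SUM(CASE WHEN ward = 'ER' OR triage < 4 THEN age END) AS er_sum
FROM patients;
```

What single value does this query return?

patient=Omar: ✓ → 24
patient=Eve: ✗
patient=Noor: ✓ → 51
patient=Vik: ✓ → 91
patient=Zane: ✓ → 25
patient=Quinn: ✗
patient=Yara: ✗
patient=Uma: ✓ → 68
patient=Diego: ✓ → 92
patient=Ines: ✓ → 86
er_sum = 24 + 51 + 91 + 25 + 68 + 92 + 86 = 437

437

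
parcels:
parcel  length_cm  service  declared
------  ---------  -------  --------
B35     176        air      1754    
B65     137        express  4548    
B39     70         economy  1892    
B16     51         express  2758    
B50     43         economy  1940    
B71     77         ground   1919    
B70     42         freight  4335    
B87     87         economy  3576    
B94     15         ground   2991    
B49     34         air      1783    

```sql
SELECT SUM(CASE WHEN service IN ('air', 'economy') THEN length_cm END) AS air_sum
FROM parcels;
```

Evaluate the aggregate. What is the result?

410

parcel=B35: ✓ → 176
parcel=B65: ✗
parcel=B39: ✓ → 70
parcel=B16: ✗
parcel=B50: ✓ → 43
parcel=B71: ✗
parcel=B70: ✗
parcel=B87: ✓ → 87
parcel=B94: ✗
parcel=B49: ✓ → 34
air_sum = 176 + 70 + 43 + 87 + 34 = 410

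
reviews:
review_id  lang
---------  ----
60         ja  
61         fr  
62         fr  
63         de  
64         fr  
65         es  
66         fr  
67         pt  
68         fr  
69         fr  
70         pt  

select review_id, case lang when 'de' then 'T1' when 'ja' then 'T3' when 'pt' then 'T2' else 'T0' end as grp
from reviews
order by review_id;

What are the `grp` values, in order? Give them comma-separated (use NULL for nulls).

T3, T0, T0, T1, T0, T0, T0, T2, T0, T0, T2

review_id=60: lang='ja' → T3
review_id=61: ELSE → T0
review_id=62: ELSE → T0
review_id=63: lang='de' → T1
review_id=64: ELSE → T0
review_id=65: ELSE → T0
review_id=66: ELSE → T0
review_id=67: lang='pt' → T2
review_id=68: ELSE → T0
review_id=69: ELSE → T0
review_id=70: lang='pt' → T2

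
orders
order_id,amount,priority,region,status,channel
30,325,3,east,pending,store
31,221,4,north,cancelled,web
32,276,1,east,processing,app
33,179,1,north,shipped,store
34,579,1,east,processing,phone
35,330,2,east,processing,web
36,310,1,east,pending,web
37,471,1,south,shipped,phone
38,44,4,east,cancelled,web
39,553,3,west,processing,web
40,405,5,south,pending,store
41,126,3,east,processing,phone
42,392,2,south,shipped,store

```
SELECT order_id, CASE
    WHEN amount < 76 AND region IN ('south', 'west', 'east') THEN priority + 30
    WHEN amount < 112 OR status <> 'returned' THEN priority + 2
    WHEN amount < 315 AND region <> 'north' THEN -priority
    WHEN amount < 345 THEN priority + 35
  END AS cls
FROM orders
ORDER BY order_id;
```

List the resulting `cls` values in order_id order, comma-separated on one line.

order_id=30: amount < 112 OR status <> 'returned' → 5
order_id=31: amount < 112 OR status <> 'returned' → 6
order_id=32: amount < 112 OR status <> 'returned' → 3
order_id=33: amount < 112 OR status <> 'returned' → 3
order_id=34: amount < 112 OR status <> 'returned' → 3
order_id=35: amount < 112 OR status <> 'returned' → 4
order_id=36: amount < 112 OR status <> 'returned' → 3
order_id=37: amount < 112 OR status <> 'returned' → 3
order_id=38: amount < 76 AND region IN ('south', 'west', 'east') → 34
order_id=39: amount < 112 OR status <> 'returned' → 5
order_id=40: amount < 112 OR status <> 'returned' → 7
order_id=41: amount < 112 OR status <> 'returned' → 5
order_id=42: amount < 112 OR status <> 'returned' → 4

5, 6, 3, 3, 3, 4, 3, 3, 34, 5, 7, 5, 4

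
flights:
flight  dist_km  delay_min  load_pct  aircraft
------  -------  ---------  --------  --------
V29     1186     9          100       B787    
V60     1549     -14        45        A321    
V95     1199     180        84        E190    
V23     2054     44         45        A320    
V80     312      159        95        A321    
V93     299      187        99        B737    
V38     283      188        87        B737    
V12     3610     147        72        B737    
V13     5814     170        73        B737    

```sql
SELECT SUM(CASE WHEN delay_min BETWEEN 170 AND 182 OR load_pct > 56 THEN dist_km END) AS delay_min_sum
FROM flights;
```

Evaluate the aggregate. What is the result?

flight=V29: ✓ → 1186
flight=V60: ✗
flight=V95: ✓ → 1199
flight=V23: ✗
flight=V80: ✓ → 312
flight=V93: ✓ → 299
flight=V38: ✓ → 283
flight=V12: ✓ → 3610
flight=V13: ✓ → 5814
delay_min_sum = 1186 + 1199 + 312 + 299 + 283 + 3610 + 5814 = 12703

12703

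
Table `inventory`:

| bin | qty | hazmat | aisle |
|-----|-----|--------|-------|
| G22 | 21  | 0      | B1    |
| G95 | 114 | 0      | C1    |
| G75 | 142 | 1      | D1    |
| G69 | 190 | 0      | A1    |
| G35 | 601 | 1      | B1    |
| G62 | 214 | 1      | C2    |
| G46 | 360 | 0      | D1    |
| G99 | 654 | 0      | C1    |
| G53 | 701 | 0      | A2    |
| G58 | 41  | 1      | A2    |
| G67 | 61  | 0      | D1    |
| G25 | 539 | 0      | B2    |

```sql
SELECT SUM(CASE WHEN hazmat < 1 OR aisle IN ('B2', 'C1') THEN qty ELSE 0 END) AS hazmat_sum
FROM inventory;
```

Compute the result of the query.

2640

bin=G22: ✓ → 21
bin=G95: ✓ → 114
bin=G75: ✗
bin=G69: ✓ → 190
bin=G35: ✗
bin=G62: ✗
bin=G46: ✓ → 360
bin=G99: ✓ → 654
bin=G53: ✓ → 701
bin=G58: ✗
bin=G67: ✓ → 61
bin=G25: ✓ → 539
hazmat_sum = 21 + 114 + 190 + 360 + 654 + 701 + 61 + 539 = 2640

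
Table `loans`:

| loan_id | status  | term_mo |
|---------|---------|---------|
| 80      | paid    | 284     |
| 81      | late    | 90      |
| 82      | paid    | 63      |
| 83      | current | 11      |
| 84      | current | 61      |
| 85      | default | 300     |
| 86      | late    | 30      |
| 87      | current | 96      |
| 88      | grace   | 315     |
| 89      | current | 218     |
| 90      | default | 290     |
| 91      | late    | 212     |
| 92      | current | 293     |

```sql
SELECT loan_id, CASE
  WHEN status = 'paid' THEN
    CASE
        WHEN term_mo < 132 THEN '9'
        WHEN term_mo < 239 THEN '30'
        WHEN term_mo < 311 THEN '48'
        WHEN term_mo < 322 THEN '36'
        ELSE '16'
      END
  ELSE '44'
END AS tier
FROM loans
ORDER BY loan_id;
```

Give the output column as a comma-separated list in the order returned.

48, 44, 9, 44, 44, 44, 44, 44, 44, 44, 44, 44, 44

loan_id=80: status='paid' → inner[term_mo < 311] → 48
loan_id=81: status='late' → outer ELSE → 44
loan_id=82: status='paid' → inner[term_mo < 132] → 9
loan_id=83: status='current' → outer ELSE → 44
loan_id=84: status='current' → outer ELSE → 44
loan_id=85: status='default' → outer ELSE → 44
loan_id=86: status='late' → outer ELSE → 44
loan_id=87: status='current' → outer ELSE → 44
loan_id=88: status='grace' → outer ELSE → 44
loan_id=89: status='current' → outer ELSE → 44
loan_id=90: status='default' → outer ELSE → 44
loan_id=91: status='late' → outer ELSE → 44
loan_id=92: status='current' → outer ELSE → 44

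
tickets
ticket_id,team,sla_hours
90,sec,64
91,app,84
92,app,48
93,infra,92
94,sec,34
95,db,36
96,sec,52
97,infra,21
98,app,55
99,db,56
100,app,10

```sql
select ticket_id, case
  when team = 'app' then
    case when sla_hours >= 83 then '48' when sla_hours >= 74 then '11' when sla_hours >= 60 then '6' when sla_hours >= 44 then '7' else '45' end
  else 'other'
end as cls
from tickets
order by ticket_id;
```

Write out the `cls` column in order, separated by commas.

ticket_id=90: team='sec' → outer ELSE → other
ticket_id=91: team='app' → inner[sla_hours >= 83] → 48
ticket_id=92: team='app' → inner[sla_hours >= 44] → 7
ticket_id=93: team='infra' → outer ELSE → other
ticket_id=94: team='sec' → outer ELSE → other
ticket_id=95: team='db' → outer ELSE → other
ticket_id=96: team='sec' → outer ELSE → other
ticket_id=97: team='infra' → outer ELSE → other
ticket_id=98: team='app' → inner[sla_hours >= 44] → 7
ticket_id=99: team='db' → outer ELSE → other
ticket_id=100: team='app' → inner[ELSE] → 45

other, 48, 7, other, other, other, other, other, 7, other, 45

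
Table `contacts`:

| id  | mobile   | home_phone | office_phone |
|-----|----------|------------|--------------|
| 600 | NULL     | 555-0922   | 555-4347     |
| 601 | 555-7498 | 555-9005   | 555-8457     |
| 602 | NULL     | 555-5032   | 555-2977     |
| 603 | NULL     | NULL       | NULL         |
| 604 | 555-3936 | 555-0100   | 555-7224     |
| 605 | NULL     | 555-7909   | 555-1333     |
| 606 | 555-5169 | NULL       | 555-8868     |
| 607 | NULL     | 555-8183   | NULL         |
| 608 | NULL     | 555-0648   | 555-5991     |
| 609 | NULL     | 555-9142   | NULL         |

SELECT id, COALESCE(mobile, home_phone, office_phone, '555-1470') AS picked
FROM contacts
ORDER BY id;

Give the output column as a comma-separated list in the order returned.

id=600: mobile=NULL, home_phone=555-0922 → 555-0922
id=601: mobile=555-7498 → 555-7498
id=602: mobile=NULL, home_phone=555-5032 → 555-5032
id=603: mobile=NULL, home_phone=NULL, office_phone=NULL, → literal 555-1470 → 555-1470
id=604: mobile=555-3936 → 555-3936
id=605: mobile=NULL, home_phone=555-7909 → 555-7909
id=606: mobile=555-5169 → 555-5169
id=607: mobile=NULL, home_phone=555-8183 → 555-8183
id=608: mobile=NULL, home_phone=555-0648 → 555-0648
id=609: mobile=NULL, home_phone=555-9142 → 555-9142

555-0922, 555-7498, 555-5032, 555-1470, 555-3936, 555-7909, 555-5169, 555-8183, 555-0648, 555-9142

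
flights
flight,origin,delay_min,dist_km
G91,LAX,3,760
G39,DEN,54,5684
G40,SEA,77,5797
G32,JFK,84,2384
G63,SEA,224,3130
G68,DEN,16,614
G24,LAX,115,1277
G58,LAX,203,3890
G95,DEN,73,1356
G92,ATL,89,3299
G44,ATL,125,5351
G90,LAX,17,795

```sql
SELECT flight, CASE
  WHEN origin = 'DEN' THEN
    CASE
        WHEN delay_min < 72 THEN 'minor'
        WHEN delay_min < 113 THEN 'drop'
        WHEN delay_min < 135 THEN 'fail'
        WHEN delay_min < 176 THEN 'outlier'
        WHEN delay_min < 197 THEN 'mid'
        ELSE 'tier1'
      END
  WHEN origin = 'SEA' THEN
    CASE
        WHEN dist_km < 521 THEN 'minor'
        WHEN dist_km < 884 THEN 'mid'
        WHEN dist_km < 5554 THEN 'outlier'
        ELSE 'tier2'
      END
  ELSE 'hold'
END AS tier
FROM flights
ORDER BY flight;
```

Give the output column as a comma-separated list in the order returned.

flight=G24: origin='LAX' → outer ELSE → hold
flight=G32: origin='JFK' → outer ELSE → hold
flight=G39: origin='DEN' → inner[delay_min < 72] → minor
flight=G40: origin='SEA' → inner[ELSE] → tier2
flight=G44: origin='ATL' → outer ELSE → hold
flight=G58: origin='LAX' → outer ELSE → hold
flight=G63: origin='SEA' → inner[dist_km < 5554] → outlier
flight=G68: origin='DEN' → inner[delay_min < 72] → minor
flight=G90: origin='LAX' → outer ELSE → hold
flight=G91: origin='LAX' → outer ELSE → hold
flight=G92: origin='ATL' → outer ELSE → hold
flight=G95: origin='DEN' → inner[delay_min < 113] → drop

hold, hold, minor, tier2, hold, hold, outlier, minor, hold, hold, hold, drop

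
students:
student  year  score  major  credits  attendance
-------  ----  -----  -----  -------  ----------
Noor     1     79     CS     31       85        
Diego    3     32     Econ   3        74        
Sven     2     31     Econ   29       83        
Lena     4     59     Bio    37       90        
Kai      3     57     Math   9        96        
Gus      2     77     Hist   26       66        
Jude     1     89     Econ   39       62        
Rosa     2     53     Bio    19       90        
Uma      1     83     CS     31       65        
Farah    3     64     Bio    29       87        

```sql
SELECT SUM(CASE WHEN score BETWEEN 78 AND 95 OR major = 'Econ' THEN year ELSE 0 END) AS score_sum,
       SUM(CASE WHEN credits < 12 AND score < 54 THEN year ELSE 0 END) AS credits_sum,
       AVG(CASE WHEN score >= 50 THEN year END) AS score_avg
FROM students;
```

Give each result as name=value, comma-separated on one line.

[score_sum: score BETWEEN 78 AND 95 OR major = 'Econ']
student=Noor: ✓ → 1
student=Diego: ✓ → 3
student=Sven: ✓ → 2
student=Lena: ✗
student=Kai: ✗
student=Gus: ✗
student=Jude: ✓ → 1
student=Rosa: ✗
student=Uma: ✓ → 1
student=Farah: ✗
score_sum = 1 + 3 + 2 + 1 + 1 = 8
—
[credits_sum: credits < 12 AND score < 54]
student=Noor: ✗
student=Diego: ✓ → 3
student=Sven: ✗
student=Lena: ✗
student=Kai: ✗
student=Gus: ✗
student=Jude: ✗
student=Rosa: ✗
student=Uma: ✗
student=Farah: ✗
credits_sum = 3
—
[score_avg: score >= 50]
student=Noor: ✓ → 1
student=Diego: ✗
student=Sven: ✗
student=Lena: ✓ → 4
student=Kai: ✓ → 3
student=Gus: ✓ → 2
student=Jude: ✓ → 1
student=Rosa: ✓ → 2
student=Uma: ✓ → 1
student=Farah: ✓ → 3
score_avg = (1 + 4 + 3 + 2 + 1 + 2 + 1 + 3) / 8 = 2.125

score_sum=8, credits_sum=3, score_avg=2.125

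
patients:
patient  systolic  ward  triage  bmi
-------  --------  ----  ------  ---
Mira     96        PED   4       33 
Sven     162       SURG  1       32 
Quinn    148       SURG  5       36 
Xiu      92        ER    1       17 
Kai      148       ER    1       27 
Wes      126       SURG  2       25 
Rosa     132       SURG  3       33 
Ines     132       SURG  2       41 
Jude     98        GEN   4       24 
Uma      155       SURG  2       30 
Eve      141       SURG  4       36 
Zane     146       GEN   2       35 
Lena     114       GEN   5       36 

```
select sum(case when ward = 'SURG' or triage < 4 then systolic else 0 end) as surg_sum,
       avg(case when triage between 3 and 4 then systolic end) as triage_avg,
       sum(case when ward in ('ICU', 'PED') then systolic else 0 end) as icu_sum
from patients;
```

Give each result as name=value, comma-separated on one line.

surg_sum=1382, triage_avg=116.75, icu_sum=96

[surg_sum: ward = 'SURG' or triage < 4]
patient=Mira: ✗
patient=Sven: ✓ → 162
patient=Quinn: ✓ → 148
patient=Xiu: ✓ → 92
patient=Kai: ✓ → 148
patient=Wes: ✓ → 126
patient=Rosa: ✓ → 132
patient=Ines: ✓ → 132
patient=Jude: ✗
patient=Uma: ✓ → 155
patient=Eve: ✓ → 141
patient=Zane: ✓ → 146
patient=Lena: ✗
surg_sum = 162 + 148 + 92 + 148 + 126 + 132 + 132 + 155 + 141 + 146 = 1382
—
[triage_avg: triage between 3 and 4]
patient=Mira: ✓ → 96
patient=Sven: ✗
patient=Quinn: ✗
patient=Xiu: ✗
patient=Kai: ✗
patient=Wes: ✗
patient=Rosa: ✓ → 132
patient=Ines: ✗
patient=Jude: ✓ → 98
patient=Uma: ✗
patient=Eve: ✓ → 141
patient=Zane: ✗
patient=Lena: ✗
triage_avg = (96 + 132 + 98 + 141) / 4 = 116.75
—
[icu_sum: ward in ('ICU', 'PED')]
patient=Mira: ✓ → 96
patient=Sven: ✗
patient=Quinn: ✗
patient=Xiu: ✗
patient=Kai: ✗
patient=Wes: ✗
patient=Rosa: ✗
patient=Ines: ✗
patient=Jude: ✗
patient=Uma: ✗
patient=Eve: ✗
patient=Zane: ✗
patient=Lena: ✗
icu_sum = 96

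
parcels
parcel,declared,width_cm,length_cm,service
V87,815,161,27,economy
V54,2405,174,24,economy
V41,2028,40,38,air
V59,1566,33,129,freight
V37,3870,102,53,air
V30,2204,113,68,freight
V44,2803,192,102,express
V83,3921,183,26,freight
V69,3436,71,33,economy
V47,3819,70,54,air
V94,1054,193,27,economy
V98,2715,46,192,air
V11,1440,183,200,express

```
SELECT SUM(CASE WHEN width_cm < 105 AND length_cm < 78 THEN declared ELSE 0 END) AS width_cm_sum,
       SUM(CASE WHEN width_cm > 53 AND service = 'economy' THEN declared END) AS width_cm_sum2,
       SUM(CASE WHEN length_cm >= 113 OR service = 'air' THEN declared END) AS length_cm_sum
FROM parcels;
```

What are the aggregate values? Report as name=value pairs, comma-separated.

width_cm_sum=13153, width_cm_sum2=7710, length_cm_sum=15438

[width_cm_sum: width_cm < 105 AND length_cm < 78]
parcel=V87: ✗
parcel=V54: ✗
parcel=V41: ✓ → 2028
parcel=V59: ✗
parcel=V37: ✓ → 3870
parcel=V30: ✗
parcel=V44: ✗
parcel=V83: ✗
parcel=V69: ✓ → 3436
parcel=V47: ✓ → 3819
parcel=V94: ✗
parcel=V98: ✗
parcel=V11: ✗
width_cm_sum = 2028 + 3870 + 3436 + 3819 = 13153
—
[width_cm_sum2: width_cm > 53 AND service = 'economy']
parcel=V87: ✓ → 815
parcel=V54: ✓ → 2405
parcel=V41: ✗
parcel=V59: ✗
parcel=V37: ✗
parcel=V30: ✗
parcel=V44: ✗
parcel=V83: ✗
parcel=V69: ✓ → 3436
parcel=V47: ✗
parcel=V94: ✓ → 1054
parcel=V98: ✗
parcel=V11: ✗
width_cm_sum2 = 815 + 2405 + 3436 + 1054 = 7710
—
[length_cm_sum: length_cm >= 113 OR service = 'air']
parcel=V87: ✗
parcel=V54: ✗
parcel=V41: ✓ → 2028
parcel=V59: ✓ → 1566
parcel=V37: ✓ → 3870
parcel=V30: ✗
parcel=V44: ✗
parcel=V83: ✗
parcel=V69: ✗
parcel=V47: ✓ → 3819
parcel=V94: ✗
parcel=V98: ✓ → 2715
parcel=V11: ✓ → 1440
length_cm_sum = 2028 + 1566 + 3870 + 3819 + 2715 + 1440 = 15438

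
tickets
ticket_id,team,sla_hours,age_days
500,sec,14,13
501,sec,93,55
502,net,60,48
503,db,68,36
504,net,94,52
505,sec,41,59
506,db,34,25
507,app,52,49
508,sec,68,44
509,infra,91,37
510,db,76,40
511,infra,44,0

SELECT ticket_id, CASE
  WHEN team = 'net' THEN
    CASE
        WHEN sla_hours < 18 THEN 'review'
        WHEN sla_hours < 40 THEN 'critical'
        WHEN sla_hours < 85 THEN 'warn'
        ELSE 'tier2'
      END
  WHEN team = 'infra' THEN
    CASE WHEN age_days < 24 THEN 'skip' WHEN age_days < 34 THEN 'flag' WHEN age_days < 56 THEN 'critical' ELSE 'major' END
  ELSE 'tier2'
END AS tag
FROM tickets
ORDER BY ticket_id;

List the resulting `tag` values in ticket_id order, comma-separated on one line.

tier2, tier2, warn, tier2, tier2, tier2, tier2, tier2, tier2, critical, tier2, skip

ticket_id=500: team='sec' → outer ELSE → tier2
ticket_id=501: team='sec' → outer ELSE → tier2
ticket_id=502: team='net' → inner[sla_hours < 85] → warn
ticket_id=503: team='db' → outer ELSE → tier2
ticket_id=504: team='net' → inner[ELSE] → tier2
ticket_id=505: team='sec' → outer ELSE → tier2
ticket_id=506: team='db' → outer ELSE → tier2
ticket_id=507: team='app' → outer ELSE → tier2
ticket_id=508: team='sec' → outer ELSE → tier2
ticket_id=509: team='infra' → inner[age_days < 56] → critical
ticket_id=510: team='db' → outer ELSE → tier2
ticket_id=511: team='infra' → inner[age_days < 24] → skip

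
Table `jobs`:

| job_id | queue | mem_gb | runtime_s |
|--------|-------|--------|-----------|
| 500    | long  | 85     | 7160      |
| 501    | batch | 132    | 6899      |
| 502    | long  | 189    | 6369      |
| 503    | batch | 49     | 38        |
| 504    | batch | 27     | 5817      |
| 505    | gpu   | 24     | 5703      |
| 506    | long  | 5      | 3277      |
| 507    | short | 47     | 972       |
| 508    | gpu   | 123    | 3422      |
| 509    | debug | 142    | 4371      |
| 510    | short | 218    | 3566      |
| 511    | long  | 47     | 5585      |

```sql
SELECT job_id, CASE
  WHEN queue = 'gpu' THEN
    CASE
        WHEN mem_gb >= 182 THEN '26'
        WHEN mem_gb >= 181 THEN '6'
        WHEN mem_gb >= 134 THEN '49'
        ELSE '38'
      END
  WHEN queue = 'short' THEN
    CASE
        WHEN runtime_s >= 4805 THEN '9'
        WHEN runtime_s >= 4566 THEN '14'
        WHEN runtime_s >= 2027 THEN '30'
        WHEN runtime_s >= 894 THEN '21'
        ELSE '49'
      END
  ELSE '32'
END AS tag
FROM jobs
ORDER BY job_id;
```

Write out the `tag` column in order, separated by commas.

32, 32, 32, 32, 32, 38, 32, 21, 38, 32, 30, 32

job_id=500: queue='long' → outer ELSE → 32
job_id=501: queue='batch' → outer ELSE → 32
job_id=502: queue='long' → outer ELSE → 32
job_id=503: queue='batch' → outer ELSE → 32
job_id=504: queue='batch' → outer ELSE → 32
job_id=505: queue='gpu' → inner[ELSE] → 38
job_id=506: queue='long' → outer ELSE → 32
job_id=507: queue='short' → inner[runtime_s >= 894] → 21
job_id=508: queue='gpu' → inner[ELSE] → 38
job_id=509: queue='debug' → outer ELSE → 32
job_id=510: queue='short' → inner[runtime_s >= 2027] → 30
job_id=511: queue='long' → outer ELSE → 32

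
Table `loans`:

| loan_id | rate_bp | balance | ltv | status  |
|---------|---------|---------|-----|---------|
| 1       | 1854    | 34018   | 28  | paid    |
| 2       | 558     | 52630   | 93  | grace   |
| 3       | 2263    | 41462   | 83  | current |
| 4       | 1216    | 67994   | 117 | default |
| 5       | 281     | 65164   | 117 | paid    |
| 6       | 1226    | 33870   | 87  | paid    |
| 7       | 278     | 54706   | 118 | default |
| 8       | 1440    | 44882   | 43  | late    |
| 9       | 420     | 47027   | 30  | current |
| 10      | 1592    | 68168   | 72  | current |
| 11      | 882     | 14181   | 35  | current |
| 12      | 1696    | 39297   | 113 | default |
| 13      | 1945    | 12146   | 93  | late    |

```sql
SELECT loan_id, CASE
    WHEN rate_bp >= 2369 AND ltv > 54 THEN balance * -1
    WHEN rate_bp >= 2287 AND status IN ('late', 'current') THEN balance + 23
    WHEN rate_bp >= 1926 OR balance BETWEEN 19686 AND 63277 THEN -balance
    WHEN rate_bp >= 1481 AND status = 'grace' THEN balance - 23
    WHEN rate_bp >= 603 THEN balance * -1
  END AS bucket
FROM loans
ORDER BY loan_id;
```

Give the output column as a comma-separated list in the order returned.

loan_id=1: rate_bp >= 1926 OR balance BETWEEN 19686 AND 63277 → -34018
loan_id=2: rate_bp >= 1926 OR balance BETWEEN 19686 AND 63277 → -52630
loan_id=3: rate_bp >= 1926 OR balance BETWEEN 19686 AND 63277 → -41462
loan_id=4: rate_bp >= 603 → -67994
loan_id=5: (no match → NULL) → NULL
loan_id=6: rate_bp >= 1926 OR balance BETWEEN 19686 AND 63277 → -33870
loan_id=7: rate_bp >= 1926 OR balance BETWEEN 19686 AND 63277 → -54706
loan_id=8: rate_bp >= 1926 OR balance BETWEEN 19686 AND 63277 → -44882
loan_id=9: rate_bp >= 1926 OR balance BETWEEN 19686 AND 63277 → -47027
loan_id=10: rate_bp >= 603 → -68168
loan_id=11: rate_bp >= 603 → -14181
loan_id=12: rate_bp >= 1926 OR balance BETWEEN 19686 AND 63277 → -39297
loan_id=13: rate_bp >= 1926 OR balance BETWEEN 19686 AND 63277 → -12146

-34018, -52630, -41462, -67994, NULL, -33870, -54706, -44882, -47027, -68168, -14181, -39297, -12146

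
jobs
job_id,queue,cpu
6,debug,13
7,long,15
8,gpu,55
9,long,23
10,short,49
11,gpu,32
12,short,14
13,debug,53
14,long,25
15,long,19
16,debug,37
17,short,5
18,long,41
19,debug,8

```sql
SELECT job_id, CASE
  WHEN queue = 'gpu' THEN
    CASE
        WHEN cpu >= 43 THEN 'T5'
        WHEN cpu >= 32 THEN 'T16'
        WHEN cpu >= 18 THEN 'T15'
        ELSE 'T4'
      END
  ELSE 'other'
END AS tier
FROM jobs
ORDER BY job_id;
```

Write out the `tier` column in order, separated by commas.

other, other, T5, other, other, T16, other, other, other, other, other, other, other, other

job_id=6: queue='debug' → outer ELSE → other
job_id=7: queue='long' → outer ELSE → other
job_id=8: queue='gpu' → inner[cpu >= 43] → T5
job_id=9: queue='long' → outer ELSE → other
job_id=10: queue='short' → outer ELSE → other
job_id=11: queue='gpu' → inner[cpu >= 32] → T16
job_id=12: queue='short' → outer ELSE → other
job_id=13: queue='debug' → outer ELSE → other
job_id=14: queue='long' → outer ELSE → other
job_id=15: queue='long' → outer ELSE → other
job_id=16: queue='debug' → outer ELSE → other
job_id=17: queue='short' → outer ELSE → other
job_id=18: queue='long' → outer ELSE → other
job_id=19: queue='debug' → outer ELSE → other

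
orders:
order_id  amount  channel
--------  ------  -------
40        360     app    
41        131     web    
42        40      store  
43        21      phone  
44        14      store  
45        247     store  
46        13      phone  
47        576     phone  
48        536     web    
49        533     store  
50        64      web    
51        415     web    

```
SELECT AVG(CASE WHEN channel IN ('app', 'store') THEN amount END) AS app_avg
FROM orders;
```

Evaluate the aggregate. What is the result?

order_id=40: ✓ → 360
order_id=41: ✗
order_id=42: ✓ → 40
order_id=43: ✗
order_id=44: ✓ → 14
order_id=45: ✓ → 247
order_id=46: ✗
order_id=47: ✗
order_id=48: ✗
order_id=49: ✓ → 533
order_id=50: ✗
order_id=51: ✗
app_avg = (360 + 40 + 14 + 247 + 533) / 5 = 238.8

238.8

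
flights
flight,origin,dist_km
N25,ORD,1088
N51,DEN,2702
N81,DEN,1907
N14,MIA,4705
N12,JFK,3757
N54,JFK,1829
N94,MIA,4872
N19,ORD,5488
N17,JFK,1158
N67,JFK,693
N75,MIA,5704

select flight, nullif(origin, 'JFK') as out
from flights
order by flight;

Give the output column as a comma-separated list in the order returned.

flight=N12: origin=JFK vs JFK: equal → NULL
flight=N14: origin=MIA vs JFK: differ → MIA
flight=N17: origin=JFK vs JFK: equal → NULL
flight=N19: origin=ORD vs JFK: differ → ORD
flight=N25: origin=ORD vs JFK: differ → ORD
flight=N51: origin=DEN vs JFK: differ → DEN
flight=N54: origin=JFK vs JFK: equal → NULL
flight=N67: origin=JFK vs JFK: equal → NULL
flight=N75: origin=MIA vs JFK: differ → MIA
flight=N81: origin=DEN vs JFK: differ → DEN
flight=N94: origin=MIA vs JFK: differ → MIA

NULL, MIA, NULL, ORD, ORD, DEN, NULL, NULL, MIA, DEN, MIA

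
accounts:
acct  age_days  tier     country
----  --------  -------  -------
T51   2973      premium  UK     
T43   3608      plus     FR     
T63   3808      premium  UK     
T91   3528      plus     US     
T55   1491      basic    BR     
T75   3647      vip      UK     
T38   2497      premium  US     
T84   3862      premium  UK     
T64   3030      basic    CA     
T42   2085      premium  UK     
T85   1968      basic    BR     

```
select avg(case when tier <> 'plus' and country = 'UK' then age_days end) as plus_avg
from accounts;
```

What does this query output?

3275

acct=T51: ✓ → 2973
acct=T43: ✗
acct=T63: ✓ → 3808
acct=T91: ✗
acct=T55: ✗
acct=T75: ✓ → 3647
acct=T38: ✗
acct=T84: ✓ → 3862
acct=T64: ✗
acct=T42: ✓ → 2085
acct=T85: ✗
plus_avg = (2973 + 3808 + 3647 + 3862 + 2085) / 5 = 3275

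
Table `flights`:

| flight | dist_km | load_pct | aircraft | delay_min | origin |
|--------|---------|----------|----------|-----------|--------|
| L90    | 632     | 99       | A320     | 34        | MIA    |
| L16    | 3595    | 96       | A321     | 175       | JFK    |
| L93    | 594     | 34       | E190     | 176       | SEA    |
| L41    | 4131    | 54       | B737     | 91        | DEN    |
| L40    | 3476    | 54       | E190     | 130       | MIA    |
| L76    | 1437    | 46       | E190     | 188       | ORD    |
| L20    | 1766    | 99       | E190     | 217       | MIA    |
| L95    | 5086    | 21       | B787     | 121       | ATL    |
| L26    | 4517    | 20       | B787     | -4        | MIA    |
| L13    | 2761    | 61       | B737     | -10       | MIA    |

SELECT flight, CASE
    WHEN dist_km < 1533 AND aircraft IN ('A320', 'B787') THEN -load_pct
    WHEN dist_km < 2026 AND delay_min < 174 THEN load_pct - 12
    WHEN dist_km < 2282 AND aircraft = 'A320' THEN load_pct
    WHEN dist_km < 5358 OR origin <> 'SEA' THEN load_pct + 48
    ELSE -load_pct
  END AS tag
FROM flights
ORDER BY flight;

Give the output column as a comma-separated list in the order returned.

flight=L13: dist_km < 5358 OR origin <> 'SEA' → 109
flight=L16: dist_km < 5358 OR origin <> 'SEA' → 144
flight=L20: dist_km < 5358 OR origin <> 'SEA' → 147
flight=L26: dist_km < 5358 OR origin <> 'SEA' → 68
flight=L40: dist_km < 5358 OR origin <> 'SEA' → 102
flight=L41: dist_km < 5358 OR origin <> 'SEA' → 102
flight=L76: dist_km < 5358 OR origin <> 'SEA' → 94
flight=L90: dist_km < 1533 AND aircraft IN ('A320', 'B787') → -99
flight=L93: dist_km < 5358 OR origin <> 'SEA' → 82
flight=L95: dist_km < 5358 OR origin <> 'SEA' → 69

109, 144, 147, 68, 102, 102, 94, -99, 82, 69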